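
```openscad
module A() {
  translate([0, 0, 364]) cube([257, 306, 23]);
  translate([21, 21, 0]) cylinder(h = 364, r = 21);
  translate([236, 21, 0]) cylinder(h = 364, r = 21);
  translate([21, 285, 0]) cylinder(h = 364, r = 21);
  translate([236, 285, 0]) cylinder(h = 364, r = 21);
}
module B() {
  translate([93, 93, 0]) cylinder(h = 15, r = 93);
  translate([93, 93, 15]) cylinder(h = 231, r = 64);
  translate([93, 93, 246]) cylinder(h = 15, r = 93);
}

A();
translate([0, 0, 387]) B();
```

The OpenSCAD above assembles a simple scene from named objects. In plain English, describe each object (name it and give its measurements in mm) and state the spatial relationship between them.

A is a four-legged stool. The seat is 257×306 mm, 23 mm thick, top at z = 387 mm. It stands on four round legs, each 42 mm in diameter, from z = 0 to the seat underside, each leg's axis is inset half a diameter from the nearest pair of seat edges (so the leg's bounding box is flush with the corner).

B is a spool: two coaxial disc flanges of radius 93 mm and thickness 15 mm, joined by a core cylinder of radius 64 mm and height 231 mm. The lower flange rests on z = 0 and the three cylinders share a vertical axis.

The spool is on top of the stool.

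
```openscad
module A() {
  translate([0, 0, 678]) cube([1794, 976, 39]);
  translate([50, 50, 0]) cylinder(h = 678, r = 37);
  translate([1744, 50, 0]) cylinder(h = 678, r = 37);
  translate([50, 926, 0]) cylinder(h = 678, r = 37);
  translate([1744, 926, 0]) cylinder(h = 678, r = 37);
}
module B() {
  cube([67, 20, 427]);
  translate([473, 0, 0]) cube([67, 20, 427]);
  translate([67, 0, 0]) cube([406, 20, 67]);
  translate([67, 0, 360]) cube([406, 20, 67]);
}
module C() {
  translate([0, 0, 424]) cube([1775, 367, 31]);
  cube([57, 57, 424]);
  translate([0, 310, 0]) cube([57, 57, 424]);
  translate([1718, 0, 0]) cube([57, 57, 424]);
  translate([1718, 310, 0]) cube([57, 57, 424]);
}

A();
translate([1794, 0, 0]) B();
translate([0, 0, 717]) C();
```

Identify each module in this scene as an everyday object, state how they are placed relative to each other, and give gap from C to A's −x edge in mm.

A is a table. B is a picture frame. C is a bench. The picture frame is against the table's +x side, with their −y faces flush. The bench is on top of the table. The gap from the bench to the table's −x edge is 0 mm.

The bench's min-x is at 0; the table's min-x is 0; gap = 0 mm.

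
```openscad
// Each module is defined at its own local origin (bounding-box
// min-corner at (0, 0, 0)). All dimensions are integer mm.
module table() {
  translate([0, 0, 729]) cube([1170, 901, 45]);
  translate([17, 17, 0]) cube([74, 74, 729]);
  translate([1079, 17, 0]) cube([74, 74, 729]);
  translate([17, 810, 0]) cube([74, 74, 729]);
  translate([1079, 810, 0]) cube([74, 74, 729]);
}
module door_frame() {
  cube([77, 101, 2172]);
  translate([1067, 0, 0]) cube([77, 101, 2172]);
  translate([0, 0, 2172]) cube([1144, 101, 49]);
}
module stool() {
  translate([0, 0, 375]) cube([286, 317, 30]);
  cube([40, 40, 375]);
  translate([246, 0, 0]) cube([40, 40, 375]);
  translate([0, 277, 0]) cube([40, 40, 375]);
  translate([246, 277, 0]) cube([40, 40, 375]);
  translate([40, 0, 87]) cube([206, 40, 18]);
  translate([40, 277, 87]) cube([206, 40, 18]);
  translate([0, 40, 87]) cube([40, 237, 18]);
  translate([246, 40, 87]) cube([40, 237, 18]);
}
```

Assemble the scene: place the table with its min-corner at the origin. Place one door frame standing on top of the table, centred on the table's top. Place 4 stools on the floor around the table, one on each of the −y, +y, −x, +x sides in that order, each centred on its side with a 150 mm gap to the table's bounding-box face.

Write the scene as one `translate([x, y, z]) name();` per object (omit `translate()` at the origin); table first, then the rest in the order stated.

table();
translate([13, 400, 774]) door_frame();
translate([442, -467, 0]) stool();
translate([442, 1051, 0]) stool();
translate([-436, 292, 0]) stool();
translate([1320, 292, 0]) stool();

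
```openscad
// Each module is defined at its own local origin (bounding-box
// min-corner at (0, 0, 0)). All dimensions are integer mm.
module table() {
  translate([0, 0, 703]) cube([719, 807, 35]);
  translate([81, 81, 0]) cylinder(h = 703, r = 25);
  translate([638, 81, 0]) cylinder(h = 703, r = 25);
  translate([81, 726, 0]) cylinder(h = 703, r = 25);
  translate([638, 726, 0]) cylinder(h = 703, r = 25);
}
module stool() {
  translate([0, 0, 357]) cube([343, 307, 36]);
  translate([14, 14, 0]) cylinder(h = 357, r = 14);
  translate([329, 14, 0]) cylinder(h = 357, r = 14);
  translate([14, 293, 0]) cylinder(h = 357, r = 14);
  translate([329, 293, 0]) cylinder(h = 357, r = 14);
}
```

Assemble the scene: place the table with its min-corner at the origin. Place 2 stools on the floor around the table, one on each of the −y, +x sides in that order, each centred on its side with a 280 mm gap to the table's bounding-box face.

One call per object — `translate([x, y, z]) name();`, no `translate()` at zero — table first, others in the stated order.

table();
translate([188, -587, 0]) stool();
translate([999, 250, 0]) stool();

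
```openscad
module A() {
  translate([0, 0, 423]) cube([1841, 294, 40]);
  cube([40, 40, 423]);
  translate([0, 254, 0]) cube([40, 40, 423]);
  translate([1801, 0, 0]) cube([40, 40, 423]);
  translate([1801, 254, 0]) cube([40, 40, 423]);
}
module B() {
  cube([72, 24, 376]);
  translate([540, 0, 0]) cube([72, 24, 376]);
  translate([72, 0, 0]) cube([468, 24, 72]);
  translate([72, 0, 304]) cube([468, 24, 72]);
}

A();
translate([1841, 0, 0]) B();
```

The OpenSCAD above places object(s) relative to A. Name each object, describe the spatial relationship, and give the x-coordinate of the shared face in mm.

A is a bench. B is a picture frame. The picture frame is against the bench's +x side, with their −y faces flush. The x-coordinate of the shared face is 1841 mm.

The bench's +x face and the picture frame's −x face are both at x = 1841 mm.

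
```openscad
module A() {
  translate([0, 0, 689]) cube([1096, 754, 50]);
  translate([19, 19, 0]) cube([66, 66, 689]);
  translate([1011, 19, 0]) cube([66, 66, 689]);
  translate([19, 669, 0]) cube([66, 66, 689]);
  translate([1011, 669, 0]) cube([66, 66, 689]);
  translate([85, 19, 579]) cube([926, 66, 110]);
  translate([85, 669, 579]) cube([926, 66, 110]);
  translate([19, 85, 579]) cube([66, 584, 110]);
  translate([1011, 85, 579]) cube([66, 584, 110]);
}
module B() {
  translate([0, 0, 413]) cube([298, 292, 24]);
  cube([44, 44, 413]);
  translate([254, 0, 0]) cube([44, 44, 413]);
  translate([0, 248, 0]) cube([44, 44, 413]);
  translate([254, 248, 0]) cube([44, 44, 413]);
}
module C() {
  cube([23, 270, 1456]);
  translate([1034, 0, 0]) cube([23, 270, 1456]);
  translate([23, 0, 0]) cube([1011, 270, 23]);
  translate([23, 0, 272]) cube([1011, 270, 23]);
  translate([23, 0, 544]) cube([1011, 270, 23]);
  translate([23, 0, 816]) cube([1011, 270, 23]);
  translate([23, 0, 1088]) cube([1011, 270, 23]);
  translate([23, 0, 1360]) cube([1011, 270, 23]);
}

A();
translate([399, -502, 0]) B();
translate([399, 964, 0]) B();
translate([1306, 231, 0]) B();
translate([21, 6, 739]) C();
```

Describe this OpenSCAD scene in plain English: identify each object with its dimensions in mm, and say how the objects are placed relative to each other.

A is a rectangular dining table. The top is 1096×754×50 mm with its upper surface at z = 739 mm. It stands on four 66×66 mm square legs, each inset 19 mm from the nearest pair of top edges, running from the floor to the underside of the top. Four apron rails, 66 mm thick and 110 mm tall, run between adjacent legs with their top edges flush with the underside of the top and their outer faces flush with the legs' outer faces.

B is a simple wooden stool: a rectangular seat 298 mm (x) by 292 mm (y), 24 mm thick, top face at z = 437 mm, on four square legs, each 44×44 mm in cross-section. The legs rest on z = 0, each flush with a corner of the seat.

C is a bookshelf 1057 mm wide overall, 270 mm deep and 1456 mm tall. The two sides are 23 mm thick vertical panels. 6 horizontal shelves of 23 mm thickness span between the inner faces of the sides; the lowest shelf sits on the floor and shelves are stacked with a clear vertical gap of 249 mm between each pair.

Three stools sit around the table at the −y, +y, +x sides. The bookshelf is on top of the table.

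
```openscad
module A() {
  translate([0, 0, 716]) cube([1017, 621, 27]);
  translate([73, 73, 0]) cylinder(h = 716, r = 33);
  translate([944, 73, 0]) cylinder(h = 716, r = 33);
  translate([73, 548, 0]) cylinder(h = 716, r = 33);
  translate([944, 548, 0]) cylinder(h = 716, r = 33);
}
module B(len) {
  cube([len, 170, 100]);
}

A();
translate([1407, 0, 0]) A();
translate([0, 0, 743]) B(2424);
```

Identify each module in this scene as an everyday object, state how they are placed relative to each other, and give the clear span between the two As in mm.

A is a table. B is a beam. A beam spans the tops of two tables. The clear span between the two tables is 390 mm.

Second table starts at x = 1407; first ends at x = 1017; clear span = 1407 − 1017 = 390 mm.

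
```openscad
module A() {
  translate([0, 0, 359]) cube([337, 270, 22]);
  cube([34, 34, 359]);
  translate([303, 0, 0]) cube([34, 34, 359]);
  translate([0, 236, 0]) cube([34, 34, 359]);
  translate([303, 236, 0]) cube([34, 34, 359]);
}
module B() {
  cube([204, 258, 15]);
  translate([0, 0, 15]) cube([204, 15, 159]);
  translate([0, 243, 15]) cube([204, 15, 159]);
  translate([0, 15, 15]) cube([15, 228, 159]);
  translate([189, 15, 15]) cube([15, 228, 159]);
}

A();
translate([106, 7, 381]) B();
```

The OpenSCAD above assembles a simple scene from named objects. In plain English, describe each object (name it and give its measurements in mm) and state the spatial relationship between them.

A is a four-legged stool. The seat is a 337×270×22 mm slab whose top surface is at z = 381 mm; four square legs, each 34×34 mm in cross-section, run from the floor (z = 0) to the underside of the seat, each flush with a corner of the seat.

B is an open storage box with external size 204×258×174 mm and wall thickness 15 mm (the base is also 15 mm thick). The base covers the whole footprint; the four walls stand on the base, with the y-facing walls full-width and the x-facing walls fitting between their inner faces.

The open box is on top of the stool.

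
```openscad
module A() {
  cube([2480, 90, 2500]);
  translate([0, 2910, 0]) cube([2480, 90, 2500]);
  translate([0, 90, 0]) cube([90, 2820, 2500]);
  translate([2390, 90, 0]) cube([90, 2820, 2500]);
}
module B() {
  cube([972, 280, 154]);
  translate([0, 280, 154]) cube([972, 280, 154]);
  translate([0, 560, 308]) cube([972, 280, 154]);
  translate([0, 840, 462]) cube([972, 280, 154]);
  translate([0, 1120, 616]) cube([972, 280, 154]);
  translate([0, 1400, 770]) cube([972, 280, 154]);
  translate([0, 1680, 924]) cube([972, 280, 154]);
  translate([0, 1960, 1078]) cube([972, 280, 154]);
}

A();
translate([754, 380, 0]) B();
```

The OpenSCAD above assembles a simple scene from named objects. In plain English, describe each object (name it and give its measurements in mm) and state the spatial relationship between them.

A is the wall frame of a small rectangular building: four walls, each 2500 mm tall and 90 mm thick, enclosing a footprint 2480 mm (x) by 3000 mm (y) outside-to-outside, with no floor or roof. The front and back walls (the −y and +y sides) span the full width; the two side walls fit between them.

B is a straight staircase of 8 solid steps. Each step is 972 mm wide (x), 280 mm deep (y, the going) and 154 mm tall (the rise). The first step rests on the floor; each subsequent step sits one going further in +y and one rise higher in +z, directly behind and above the previous step with no overlap.

The staircase sits inside the house frame, centred.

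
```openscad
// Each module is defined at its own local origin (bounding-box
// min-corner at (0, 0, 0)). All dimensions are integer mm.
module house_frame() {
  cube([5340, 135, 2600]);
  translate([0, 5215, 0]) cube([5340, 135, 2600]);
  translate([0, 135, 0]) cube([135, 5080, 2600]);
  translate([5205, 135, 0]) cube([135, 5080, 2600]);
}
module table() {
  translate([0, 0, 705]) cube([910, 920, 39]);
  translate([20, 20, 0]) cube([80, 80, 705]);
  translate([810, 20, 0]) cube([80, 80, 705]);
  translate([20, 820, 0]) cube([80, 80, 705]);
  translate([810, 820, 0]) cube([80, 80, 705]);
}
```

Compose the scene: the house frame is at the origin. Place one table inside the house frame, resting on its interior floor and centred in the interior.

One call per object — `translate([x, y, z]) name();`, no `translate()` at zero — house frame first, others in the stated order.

house_frame();
translate([2215, 2215, 0]) table();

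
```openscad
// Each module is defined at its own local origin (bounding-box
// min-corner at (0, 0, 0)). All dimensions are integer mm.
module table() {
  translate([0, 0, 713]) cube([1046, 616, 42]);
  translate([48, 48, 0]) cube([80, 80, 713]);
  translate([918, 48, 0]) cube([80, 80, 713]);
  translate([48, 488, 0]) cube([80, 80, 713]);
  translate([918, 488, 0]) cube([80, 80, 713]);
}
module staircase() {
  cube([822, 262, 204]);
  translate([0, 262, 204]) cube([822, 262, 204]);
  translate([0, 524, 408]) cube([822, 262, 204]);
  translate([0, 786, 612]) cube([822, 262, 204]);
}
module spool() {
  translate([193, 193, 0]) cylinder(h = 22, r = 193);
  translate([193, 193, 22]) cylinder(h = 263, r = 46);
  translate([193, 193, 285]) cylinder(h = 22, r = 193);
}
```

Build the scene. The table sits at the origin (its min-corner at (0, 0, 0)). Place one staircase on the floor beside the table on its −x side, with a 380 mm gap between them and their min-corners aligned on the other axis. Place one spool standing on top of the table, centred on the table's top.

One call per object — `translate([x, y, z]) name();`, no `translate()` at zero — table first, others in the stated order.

table();
translate([-1202, 0, 0]) staircase();
translate([330, 115, 755]) spool();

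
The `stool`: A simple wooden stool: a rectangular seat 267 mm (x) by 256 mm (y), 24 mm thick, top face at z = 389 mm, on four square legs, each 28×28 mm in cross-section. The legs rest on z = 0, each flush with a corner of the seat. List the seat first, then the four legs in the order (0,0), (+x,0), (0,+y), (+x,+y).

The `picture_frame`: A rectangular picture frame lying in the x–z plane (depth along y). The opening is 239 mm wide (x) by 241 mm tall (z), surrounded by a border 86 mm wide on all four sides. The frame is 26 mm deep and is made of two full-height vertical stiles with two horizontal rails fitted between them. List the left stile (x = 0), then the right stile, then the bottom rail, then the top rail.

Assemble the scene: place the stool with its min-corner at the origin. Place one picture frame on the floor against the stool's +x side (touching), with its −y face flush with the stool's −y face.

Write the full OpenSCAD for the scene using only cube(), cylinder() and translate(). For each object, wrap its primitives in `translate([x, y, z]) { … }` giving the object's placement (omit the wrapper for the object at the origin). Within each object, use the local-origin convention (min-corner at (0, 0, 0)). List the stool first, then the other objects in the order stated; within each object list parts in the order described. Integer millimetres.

translate([0, 0, 365]) cube([267, 256, 24]);
cube([28, 28, 365]);
translate([239, 0, 0]) cube([28, 28, 365]);
translate([0, 228, 0]) cube([28, 28, 365]);
translate([239, 228, 0]) cube([28, 28, 365]);
translate([267, 0, 0]) {
  cube([86, 26, 413]);
  translate([325, 0, 0]) cube([86, 26, 413]);
  translate([86, 0, 0]) cube([239, 26, 86]);
  translate([86, 0, 327]) cube([239, 26, 86]);
}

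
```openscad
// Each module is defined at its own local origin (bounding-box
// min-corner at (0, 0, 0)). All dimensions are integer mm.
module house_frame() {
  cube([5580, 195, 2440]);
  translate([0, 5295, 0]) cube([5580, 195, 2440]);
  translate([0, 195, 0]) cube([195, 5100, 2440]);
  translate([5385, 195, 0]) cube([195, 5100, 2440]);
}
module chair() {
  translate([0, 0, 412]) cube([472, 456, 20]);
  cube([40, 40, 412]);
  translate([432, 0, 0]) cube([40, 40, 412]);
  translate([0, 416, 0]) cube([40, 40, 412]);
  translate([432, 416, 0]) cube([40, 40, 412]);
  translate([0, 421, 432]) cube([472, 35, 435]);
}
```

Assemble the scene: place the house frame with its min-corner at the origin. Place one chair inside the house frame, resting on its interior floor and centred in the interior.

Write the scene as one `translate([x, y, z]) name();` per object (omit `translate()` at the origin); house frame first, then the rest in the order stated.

house_frame();
translate([2554, 2517, 0]) chair();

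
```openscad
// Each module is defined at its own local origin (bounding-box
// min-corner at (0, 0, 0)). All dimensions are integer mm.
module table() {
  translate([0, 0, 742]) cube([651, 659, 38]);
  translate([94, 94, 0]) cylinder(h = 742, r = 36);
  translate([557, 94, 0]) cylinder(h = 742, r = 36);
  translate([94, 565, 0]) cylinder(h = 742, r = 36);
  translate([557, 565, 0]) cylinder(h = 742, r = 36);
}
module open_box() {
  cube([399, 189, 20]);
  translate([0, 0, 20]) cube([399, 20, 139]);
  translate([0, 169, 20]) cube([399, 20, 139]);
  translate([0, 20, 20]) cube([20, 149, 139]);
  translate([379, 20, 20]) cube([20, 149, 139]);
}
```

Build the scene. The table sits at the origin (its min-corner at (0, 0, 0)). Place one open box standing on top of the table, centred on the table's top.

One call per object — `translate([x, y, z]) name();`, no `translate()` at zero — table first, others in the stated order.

table();
translate([126, 235, 780]) open_box();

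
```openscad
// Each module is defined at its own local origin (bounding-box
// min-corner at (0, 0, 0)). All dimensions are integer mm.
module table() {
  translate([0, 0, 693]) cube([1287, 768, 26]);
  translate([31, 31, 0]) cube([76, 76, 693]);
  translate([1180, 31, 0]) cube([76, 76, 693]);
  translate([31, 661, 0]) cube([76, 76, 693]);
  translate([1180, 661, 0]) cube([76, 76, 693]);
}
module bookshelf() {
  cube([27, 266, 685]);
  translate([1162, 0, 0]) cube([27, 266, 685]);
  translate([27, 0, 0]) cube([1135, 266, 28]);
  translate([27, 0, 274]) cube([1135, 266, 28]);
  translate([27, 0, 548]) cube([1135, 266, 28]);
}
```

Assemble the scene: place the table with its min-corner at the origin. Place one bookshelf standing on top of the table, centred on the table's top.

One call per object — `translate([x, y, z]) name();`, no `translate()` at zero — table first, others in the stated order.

table();
translate([49, 251, 719]) bookshelf();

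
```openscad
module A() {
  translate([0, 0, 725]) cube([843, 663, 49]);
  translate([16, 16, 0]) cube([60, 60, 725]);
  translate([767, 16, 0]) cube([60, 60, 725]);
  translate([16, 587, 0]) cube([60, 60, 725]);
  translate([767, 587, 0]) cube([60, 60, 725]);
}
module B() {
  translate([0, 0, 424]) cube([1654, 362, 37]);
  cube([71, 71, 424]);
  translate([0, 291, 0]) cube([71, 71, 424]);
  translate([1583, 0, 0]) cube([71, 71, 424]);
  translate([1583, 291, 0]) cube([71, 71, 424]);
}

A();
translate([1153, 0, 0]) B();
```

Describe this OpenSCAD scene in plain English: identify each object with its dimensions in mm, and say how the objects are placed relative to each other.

A is a table: top 843 mm (x) × 663 mm (y), 49 mm thick, upper face at z = 774 mm, on four 60×60 mm square legs, each inset 16 mm from the nearest pair of top edges, running from z = 0 to the bottom of the top.

B is a long wooden bench with a 1654 mm (x) × 362 mm (y) seat, 37 mm thick, its top surface 461 mm above the floor. Four 71 mm square legs at the seat corners, flush with the edges, run from z = 0 to the seat underside.

The bench is on the floor beside the table on its +x side.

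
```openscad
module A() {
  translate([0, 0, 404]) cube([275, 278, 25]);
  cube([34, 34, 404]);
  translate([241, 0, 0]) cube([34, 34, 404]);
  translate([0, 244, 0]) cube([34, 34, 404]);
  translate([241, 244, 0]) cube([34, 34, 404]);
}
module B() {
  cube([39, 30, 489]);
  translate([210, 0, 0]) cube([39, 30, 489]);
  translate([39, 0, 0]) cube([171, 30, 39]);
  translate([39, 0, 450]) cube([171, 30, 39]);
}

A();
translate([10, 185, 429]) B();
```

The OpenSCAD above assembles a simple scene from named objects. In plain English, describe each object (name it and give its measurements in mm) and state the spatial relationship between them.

A is a four-legged stool. The seat is a 275×278×25 mm slab whose top surface is at z = 429 mm; four square legs, each 34×34 mm in cross-section, run from the floor (z = 0) to the underside of the seat, each flush with a corner of the seat.

B is a picture frame with a 171×411 mm rectangular opening (x by z) and a uniform 39 mm border on every side. Frame depth is 30 mm along y. It is built from two vertical stiles running the full outside height and two horizontal rails spanning the gap between the stiles.

The picture frame is on top of the stool.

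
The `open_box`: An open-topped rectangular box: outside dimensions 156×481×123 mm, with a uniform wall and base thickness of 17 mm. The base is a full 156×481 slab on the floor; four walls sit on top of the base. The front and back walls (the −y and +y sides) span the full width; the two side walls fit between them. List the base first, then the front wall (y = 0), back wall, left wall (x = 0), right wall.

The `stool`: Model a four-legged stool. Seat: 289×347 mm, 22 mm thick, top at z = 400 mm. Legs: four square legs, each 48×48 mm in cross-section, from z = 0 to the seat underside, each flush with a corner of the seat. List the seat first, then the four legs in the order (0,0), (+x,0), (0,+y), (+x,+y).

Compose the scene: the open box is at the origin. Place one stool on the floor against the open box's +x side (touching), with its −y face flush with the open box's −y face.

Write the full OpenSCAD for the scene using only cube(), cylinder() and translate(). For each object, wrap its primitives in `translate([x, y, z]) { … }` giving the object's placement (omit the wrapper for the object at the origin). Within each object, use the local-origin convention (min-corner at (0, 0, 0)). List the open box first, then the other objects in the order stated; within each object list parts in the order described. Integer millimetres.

cube([156, 481, 17]);
translate([0, 0, 17]) cube([156, 17, 106]);
translate([0, 464, 17]) cube([156, 17, 106]);
translate([0, 17, 17]) cube([17, 447, 106]);
translate([139, 17, 17]) cube([17, 447, 106]);
translate([156, 0, 0]) {
  translate([0, 0, 378]) cube([289, 347, 22]);
  cube([48, 48, 378]);
  translate([241, 0, 0]) cube([48, 48, 378]);
  translate([0, 299, 0]) cube([48, 48, 378]);
  translate([241, 299, 0]) cube([48, 48, 378]);
}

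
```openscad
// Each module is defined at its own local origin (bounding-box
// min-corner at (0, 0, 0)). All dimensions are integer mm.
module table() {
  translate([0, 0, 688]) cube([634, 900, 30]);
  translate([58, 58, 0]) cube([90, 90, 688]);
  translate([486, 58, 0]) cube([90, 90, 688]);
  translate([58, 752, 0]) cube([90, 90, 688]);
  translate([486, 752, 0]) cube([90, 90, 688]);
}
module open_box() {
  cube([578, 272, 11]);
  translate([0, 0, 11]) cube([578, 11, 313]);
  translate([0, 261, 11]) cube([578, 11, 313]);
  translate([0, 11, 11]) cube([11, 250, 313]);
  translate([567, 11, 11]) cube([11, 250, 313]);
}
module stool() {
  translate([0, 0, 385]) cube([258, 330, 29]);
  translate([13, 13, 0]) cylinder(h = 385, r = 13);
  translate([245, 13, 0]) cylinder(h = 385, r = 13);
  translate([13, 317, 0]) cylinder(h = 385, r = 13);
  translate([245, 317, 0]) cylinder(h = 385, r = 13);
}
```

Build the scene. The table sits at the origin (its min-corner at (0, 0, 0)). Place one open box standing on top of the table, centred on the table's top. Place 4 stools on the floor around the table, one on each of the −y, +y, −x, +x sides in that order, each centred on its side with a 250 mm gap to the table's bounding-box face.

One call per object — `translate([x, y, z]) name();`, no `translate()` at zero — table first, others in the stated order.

table();
translate([28, 314, 718]) open_box();
translate([188, -580, 0]) stool();
translate([188, 1150, 0]) stool();
translate([-508, 285, 0]) stool();
translate([884, 285, 0]) stool();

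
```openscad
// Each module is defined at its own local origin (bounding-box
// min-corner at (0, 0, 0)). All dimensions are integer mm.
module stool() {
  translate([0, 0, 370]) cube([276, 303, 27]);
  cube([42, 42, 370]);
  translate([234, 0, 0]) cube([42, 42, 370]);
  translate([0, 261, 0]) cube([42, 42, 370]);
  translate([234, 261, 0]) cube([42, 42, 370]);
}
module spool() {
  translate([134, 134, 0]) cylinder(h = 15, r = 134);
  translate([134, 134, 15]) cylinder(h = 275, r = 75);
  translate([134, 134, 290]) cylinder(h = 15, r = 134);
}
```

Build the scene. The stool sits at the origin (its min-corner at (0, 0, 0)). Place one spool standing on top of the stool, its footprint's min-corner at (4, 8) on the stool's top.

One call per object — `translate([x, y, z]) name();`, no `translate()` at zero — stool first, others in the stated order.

stool();
translate([4, 8, 397]) spool();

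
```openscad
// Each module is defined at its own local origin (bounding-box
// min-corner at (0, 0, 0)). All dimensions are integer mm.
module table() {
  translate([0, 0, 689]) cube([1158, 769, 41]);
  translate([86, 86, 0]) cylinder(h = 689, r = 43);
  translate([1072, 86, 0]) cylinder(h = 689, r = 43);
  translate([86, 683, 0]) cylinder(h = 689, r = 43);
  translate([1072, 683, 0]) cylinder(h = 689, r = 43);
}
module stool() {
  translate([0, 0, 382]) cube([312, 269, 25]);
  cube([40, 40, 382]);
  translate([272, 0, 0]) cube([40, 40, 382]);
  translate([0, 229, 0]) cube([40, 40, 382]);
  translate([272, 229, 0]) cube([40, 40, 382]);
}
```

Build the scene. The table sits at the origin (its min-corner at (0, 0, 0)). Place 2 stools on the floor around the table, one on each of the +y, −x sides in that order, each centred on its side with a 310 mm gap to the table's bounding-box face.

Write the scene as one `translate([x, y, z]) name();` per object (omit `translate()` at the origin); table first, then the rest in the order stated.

table();
translate([423, 1079, 0]) stool();
translate([-622, 250, 0]) stool();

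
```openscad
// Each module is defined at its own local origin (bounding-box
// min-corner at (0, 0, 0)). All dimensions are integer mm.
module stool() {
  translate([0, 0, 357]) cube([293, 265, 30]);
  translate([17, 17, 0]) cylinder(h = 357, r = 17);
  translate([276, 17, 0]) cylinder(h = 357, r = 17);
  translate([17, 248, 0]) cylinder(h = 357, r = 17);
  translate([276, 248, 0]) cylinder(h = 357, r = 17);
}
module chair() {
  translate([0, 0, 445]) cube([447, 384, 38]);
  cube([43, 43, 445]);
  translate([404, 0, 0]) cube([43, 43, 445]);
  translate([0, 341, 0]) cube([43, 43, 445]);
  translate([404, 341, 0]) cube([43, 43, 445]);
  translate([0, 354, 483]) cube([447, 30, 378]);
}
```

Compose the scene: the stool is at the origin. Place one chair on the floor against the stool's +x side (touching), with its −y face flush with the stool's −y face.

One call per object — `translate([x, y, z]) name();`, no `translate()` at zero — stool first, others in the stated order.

stool();
translate([293, 0, 0]) chair();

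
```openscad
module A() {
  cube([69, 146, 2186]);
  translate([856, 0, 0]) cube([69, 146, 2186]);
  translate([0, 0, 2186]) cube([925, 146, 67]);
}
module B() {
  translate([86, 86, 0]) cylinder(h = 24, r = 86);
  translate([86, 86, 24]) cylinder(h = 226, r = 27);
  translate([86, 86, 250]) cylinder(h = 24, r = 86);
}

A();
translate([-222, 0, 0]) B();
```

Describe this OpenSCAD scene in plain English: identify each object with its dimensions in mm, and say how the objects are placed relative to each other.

A is a rectangular door frame: two vertical jambs of 69×146 mm section, 2186 mm tall, with a clear opening 787 mm wide between their inner faces. A header 67 mm tall and 146 mm deep lies on top of the jambs and spans the full outside width.

B is a spool: two coaxial disc flanges of radius 86 mm and thickness 24 mm, joined by a core cylinder of radius 27 mm and height 226 mm. The lower flange rests on z = 0 and the three cylinders share a vertical axis.

The spool is on the floor beside the door frame on its −x side.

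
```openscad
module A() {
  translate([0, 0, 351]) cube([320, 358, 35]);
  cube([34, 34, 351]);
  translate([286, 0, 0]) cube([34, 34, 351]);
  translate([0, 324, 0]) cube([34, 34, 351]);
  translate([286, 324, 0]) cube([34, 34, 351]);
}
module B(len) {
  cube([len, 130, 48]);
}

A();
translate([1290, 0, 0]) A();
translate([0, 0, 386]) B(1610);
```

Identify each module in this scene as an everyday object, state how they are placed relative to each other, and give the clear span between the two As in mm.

A is a stool. B is a beam. A beam spans the tops of two stools. The clear span between the two stools is 970 mm.

Second stool starts at x = 1290; first ends at x = 320; clear span = 1290 − 320 = 970 mm.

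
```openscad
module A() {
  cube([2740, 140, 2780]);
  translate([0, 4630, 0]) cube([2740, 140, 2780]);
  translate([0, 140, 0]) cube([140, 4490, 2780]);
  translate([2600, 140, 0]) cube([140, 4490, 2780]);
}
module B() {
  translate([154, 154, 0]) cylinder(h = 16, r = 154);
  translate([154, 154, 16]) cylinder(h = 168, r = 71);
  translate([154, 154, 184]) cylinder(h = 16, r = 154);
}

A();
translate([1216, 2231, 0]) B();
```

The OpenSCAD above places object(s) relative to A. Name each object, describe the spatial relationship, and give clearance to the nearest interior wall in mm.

Clearances: x = 1076, y = 2091; minimum 1076 mm.

A is a house frame. B is a spool. The spool sits inside the house frame, centred. The clearance to the nearest interior wall is 1076 mm.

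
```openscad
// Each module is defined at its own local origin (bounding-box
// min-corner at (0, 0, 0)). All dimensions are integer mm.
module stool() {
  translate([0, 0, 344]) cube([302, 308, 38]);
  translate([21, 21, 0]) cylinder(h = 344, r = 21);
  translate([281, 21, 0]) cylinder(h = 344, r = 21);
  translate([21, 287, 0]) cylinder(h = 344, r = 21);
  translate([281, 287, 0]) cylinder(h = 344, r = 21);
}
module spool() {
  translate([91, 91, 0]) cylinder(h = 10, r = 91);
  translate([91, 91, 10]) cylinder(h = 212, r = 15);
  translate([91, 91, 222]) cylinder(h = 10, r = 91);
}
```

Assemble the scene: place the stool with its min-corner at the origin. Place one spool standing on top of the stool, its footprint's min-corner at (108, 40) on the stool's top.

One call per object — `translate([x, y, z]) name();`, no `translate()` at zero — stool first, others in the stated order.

stool();
translate([108, 40, 382]) spool();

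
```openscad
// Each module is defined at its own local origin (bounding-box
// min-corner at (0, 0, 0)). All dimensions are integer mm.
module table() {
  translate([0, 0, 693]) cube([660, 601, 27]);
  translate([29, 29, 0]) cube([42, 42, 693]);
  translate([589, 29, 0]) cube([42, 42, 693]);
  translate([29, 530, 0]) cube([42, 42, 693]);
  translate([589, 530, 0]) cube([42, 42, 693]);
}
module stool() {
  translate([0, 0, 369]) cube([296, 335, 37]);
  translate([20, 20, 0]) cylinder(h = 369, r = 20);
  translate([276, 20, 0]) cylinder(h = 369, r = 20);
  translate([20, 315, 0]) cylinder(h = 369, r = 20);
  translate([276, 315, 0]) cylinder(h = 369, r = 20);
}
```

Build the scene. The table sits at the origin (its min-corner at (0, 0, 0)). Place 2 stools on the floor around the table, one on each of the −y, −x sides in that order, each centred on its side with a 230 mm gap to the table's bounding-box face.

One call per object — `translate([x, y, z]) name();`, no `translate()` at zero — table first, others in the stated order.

table();
translate([182, -565, 0]) stool();
translate([-526, 133, 0]) stool();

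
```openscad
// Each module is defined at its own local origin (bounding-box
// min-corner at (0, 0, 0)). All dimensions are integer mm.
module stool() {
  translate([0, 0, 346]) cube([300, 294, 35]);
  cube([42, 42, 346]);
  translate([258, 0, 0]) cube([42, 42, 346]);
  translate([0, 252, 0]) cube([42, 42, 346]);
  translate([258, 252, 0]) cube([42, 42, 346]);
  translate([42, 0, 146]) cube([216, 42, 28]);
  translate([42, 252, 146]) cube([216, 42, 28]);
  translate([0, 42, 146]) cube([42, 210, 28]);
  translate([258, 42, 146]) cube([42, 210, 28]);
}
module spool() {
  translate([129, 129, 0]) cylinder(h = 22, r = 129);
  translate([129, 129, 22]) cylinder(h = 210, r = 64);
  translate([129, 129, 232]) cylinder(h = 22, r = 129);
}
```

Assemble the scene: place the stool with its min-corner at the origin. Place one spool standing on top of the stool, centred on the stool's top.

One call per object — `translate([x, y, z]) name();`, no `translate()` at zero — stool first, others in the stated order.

stool();
translate([21, 18, 381]) spool();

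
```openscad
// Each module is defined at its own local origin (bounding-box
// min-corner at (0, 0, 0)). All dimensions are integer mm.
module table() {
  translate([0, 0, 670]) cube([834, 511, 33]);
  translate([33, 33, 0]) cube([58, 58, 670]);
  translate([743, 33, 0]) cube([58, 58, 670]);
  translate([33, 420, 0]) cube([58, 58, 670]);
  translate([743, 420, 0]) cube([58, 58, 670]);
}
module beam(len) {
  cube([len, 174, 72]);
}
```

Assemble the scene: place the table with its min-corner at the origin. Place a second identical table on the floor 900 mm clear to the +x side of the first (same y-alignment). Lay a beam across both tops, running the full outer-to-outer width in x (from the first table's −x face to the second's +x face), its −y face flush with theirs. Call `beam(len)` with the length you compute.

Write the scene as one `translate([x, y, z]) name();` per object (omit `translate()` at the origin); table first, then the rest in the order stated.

table();
translate([1734, 0, 0]) table();
translate([0, 0, 703]) beam(2568);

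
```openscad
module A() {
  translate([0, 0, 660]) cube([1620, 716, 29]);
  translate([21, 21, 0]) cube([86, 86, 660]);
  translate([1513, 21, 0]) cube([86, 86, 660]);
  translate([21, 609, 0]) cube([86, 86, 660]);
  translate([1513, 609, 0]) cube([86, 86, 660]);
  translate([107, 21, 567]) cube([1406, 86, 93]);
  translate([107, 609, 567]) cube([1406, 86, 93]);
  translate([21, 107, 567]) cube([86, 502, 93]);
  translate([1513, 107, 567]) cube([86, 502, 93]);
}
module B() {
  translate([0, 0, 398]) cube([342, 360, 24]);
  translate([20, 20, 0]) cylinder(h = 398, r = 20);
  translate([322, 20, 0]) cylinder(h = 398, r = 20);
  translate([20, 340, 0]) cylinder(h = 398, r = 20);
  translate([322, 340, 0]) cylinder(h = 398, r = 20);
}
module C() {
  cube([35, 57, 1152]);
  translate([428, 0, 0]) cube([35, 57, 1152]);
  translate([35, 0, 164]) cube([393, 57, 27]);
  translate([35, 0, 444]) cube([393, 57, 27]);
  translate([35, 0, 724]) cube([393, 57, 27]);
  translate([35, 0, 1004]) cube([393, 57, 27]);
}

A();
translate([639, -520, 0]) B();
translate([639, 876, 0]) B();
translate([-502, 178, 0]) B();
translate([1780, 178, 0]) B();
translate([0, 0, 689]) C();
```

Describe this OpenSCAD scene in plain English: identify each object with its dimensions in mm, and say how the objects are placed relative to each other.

A is a rectangular dining table. The top is 1620×716×29 mm with its upper surface at z = 689 mm. It stands on four 86×86 mm square legs, each inset 21 mm from the nearest pair of top edges, running from the floor to the underside of the top. Four apron rails, 86 mm thick and 93 mm tall, run between adjacent legs with their top edges flush with the underside of the top and their outer faces flush with the legs' outer faces.

B is a four-legged stool. The seat is 342×360 mm, 24 mm thick, top at z = 422 mm. It stands on four round legs, each 40 mm in diameter, from z = 0 to the seat underside, each leg's axis is inset half a diameter from the nearest pair of seat edges (so the leg's bounding box is flush with the corner).

C is a straight ladder. Two 35×57 mm vertical rails, 1152 mm tall, stand 463 mm apart (outside-to-outside) with their front faces coplanar on the −y side. 4 rungs, each 57 mm deep and 27 mm tall, span between the inner faces of the rails, front faces flush with the rails. The lowest rung's underside is at z = 164 mm and rungs are spaced 280 mm apart (underside to underside).

Four stools sit around the table at the −y, +y, −x, +x sides. The ladder is on top of the table.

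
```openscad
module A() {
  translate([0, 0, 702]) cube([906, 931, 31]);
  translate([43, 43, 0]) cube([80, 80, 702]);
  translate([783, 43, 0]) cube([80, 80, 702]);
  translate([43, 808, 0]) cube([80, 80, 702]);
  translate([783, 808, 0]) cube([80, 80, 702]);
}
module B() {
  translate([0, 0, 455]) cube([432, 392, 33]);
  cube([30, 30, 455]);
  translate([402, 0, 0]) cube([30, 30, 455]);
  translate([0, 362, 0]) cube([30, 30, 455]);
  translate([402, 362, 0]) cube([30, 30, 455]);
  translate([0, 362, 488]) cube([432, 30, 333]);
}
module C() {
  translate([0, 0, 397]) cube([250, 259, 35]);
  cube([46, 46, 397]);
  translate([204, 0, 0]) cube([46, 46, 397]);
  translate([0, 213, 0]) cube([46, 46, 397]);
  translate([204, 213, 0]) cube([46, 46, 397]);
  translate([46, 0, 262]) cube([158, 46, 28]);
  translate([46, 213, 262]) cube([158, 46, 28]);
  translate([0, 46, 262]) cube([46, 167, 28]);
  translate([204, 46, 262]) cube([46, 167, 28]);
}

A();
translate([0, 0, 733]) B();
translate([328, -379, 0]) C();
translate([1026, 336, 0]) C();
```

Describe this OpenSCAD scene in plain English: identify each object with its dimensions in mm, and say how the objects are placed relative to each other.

A is a rectangular dining table. The top is 906×931×31 mm with its upper surface at z = 733 mm. It stands on four 80×80 mm square legs, each inset 43 mm from the nearest pair of top edges, running from the floor to the underside of the top.

B is a chair: 432×392 mm seat, 33 mm thick, top at z = 488 mm, on four 30 mm square corner legs flush with the seat edges. A 30 mm thick backrest slab spans the full seat width, extending 333 mm above the seat top, its back face flush with the seat's +y edge.

C is a four-legged stool. The seat is 250×259 mm, 35 mm thick, top at z = 432 mm. It stands on four square legs, each 46×46 mm in cross-section, from z = 0 to the seat underside, each flush with a corner of the seat. Four stretchers, 46 mm wide and 28 mm tall, connect adjacent legs with their undersides at z = 262 mm, each running between the inner faces of the legs it joins and aligned with the legs' outer faces on the other axis.

The chair is on top of the table. Two stools sit around the table at the −y, +x sides.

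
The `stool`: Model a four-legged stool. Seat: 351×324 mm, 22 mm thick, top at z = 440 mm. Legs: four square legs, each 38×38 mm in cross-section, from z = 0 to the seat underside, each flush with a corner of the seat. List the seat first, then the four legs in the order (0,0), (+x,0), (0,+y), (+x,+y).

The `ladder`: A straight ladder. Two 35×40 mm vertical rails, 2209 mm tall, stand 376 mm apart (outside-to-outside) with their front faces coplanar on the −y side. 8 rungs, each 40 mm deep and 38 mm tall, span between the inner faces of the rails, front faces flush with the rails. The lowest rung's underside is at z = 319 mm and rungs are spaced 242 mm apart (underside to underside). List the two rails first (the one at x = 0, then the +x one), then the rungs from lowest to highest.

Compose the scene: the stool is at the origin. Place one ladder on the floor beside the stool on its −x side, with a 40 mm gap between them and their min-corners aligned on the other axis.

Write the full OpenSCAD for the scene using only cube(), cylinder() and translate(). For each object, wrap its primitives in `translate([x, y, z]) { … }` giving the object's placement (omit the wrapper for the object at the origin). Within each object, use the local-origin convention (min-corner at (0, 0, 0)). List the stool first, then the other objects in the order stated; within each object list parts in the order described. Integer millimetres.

translate([0, 0, 418]) cube([351, 324, 22]);
cube([38, 38, 418]);
translate([313, 0, 0]) cube([38, 38, 418]);
translate([0, 286, 0]) cube([38, 38, 418]);
translate([313, 286, 0]) cube([38, 38, 418]);
translate([-416, 0, 0]) {
  cube([35, 40, 2209]);
  translate([341, 0, 0]) cube([35, 40, 2209]);
  translate([35, 0, 319]) cube([306, 40, 38]);
  translate([35, 0, 561]) cube([306, 40, 38]);
  translate([35, 0, 803]) cube([306, 40, 38]);
  translate([35, 0, 1045]) cube([306, 40, 38]);
  translate([35, 0, 1287]) cube([306, 40, 38]);
  translate([35, 0, 1529]) cube([306, 40, 38]);
  translate([35, 0, 1771]) cube([306, 40, 38]);
  translate([35, 0, 2013]) cube([306, 40, 38]);
}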